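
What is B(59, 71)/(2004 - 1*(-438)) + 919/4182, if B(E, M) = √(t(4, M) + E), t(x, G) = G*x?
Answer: 919/4182 + 7*√7/2442 ≈ 0.22734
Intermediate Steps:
B(E, M) = √(E + 4*M) (B(E, M) = √(M*4 + E) = √(4*M + E) = √(E + 4*M))
B(59, 71)/(2004 - 1*(-438)) + 919/4182 = √(59 + 4*71)/(2004 - 1*(-438)) + 919/4182 = √(59 + 284)/(2004 + 438) + 919*(1/4182) = √343/2442 + 919/4182 = (7*√7)*(1/2442) + 919/4182 = 7*√7/2442 + 919/4182 = 919/4182 + 7*√7/2442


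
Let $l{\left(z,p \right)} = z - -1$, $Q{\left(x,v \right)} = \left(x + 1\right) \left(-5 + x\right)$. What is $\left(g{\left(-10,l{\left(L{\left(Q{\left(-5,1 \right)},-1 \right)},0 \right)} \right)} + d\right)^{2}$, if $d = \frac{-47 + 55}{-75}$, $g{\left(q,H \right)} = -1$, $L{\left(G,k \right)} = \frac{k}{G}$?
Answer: $\frac{6889}{5625} \approx 1.2247$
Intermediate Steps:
$Q{\left(x,v \right)} = \left(1 + x\right) \left(-5 + x\right)$
$l{\left(z,p \right)} = 1 + z$ ($l{\left(z,p \right)} = z + 1 = 1 + z$)
$d = - \frac{8}{75}$ ($d = 8 \left(- \frac{1}{75}\right) = - \frac{8}{75} \approx -0.10667$)
$\left(g{\left(-10,l{\left(L{\left(Q{\left(-5,1 \right)},-1 \right)},0 \right)} \right)} + d\right)^{2} = \left(-1 - \frac{8}{75}\right)^{2} = \left(- \frac{83}{75}\right)^{2} = \frac{6889}{5625}$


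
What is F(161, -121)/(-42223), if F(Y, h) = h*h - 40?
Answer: -14601/42223 ≈ -0.34581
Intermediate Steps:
F(Y, h) = -40 + h² (F(Y, h) = h² - 40 = -40 + h²)
F(161, -121)/(-42223) = (-40 + (-121)²)/(-42223) = (-40 + 14641)*(-1/42223) = 14601*(-1/42223) = -14601/42223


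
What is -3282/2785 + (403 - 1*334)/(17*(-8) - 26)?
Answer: -241283/150390 ≈ -1.6044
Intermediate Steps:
-3282/2785 + (403 - 1*334)/(17*(-8) - 26) = -3282*1/2785 + (403 - 334)/(-136 - 26) = -3282/2785 + 69/(-162) = -3282/2785 + 69*(-1/162) = -3282/2785 - 23/54 = -241283/150390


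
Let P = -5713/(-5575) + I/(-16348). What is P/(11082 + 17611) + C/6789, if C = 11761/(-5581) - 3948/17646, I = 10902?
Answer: -48211037479372285897/145702941360117247550850 ≈ -0.00033089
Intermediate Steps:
C = -38261399/16413721 (C = 11761*(-1/5581) - 3948*1/17646 = -11761/5581 - 658/2941 = -38261399/16413721 ≈ -2.3311)
P = 16308737/45570050 (P = -5713/(-5575) + 10902/(-16348) = -5713*(-1/5575) + 10902*(-1/16348) = 5713/5575 - 5451/8174 = 16308737/45570050 ≈ 0.35788)
P/(11082 + 17611) + C/6789 = 16308737/(45570050*(11082 + 17611)) - 38261399/16413721/6789 = (16308737/45570050)/28693 - 38261399/16413721*1/6789 = (16308737/45570050)*(1/28693) - 38261399/111432751869 = 16308737/1307541444650 - 38261399/111432751869 = -48211037479372285897/145702941360117247550850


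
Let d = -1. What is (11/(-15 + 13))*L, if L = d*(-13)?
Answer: -143/2 ≈ -71.500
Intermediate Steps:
L = 13 (L = -1*(-13) = 13)
(11/(-15 + 13))*L = (11/(-15 + 13))*13 = (11/(-2))*13 = -1/2*11*13 = -11/2*13 = -143/2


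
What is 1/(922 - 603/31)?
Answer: 31/27979 ≈ 0.0011080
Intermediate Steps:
1/(922 - 603/31) = 1/(27979/31) = 31/27979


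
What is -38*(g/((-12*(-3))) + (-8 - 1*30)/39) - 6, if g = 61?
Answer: -7807/234 ≈ -33.363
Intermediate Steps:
-38*(g/((-12*(-3))) + (-8 - 1*30)/39) - 6 = -38*(61/((-12*(-3))) + (-8 - 1*30)/39) - 6 = -38*(61/36 + (-8 - 30)*(1/39)) - 6 = -38*(61*(1/36) - 38*1/39) - 6 = -38*(61/36 - 38/39) - 6 = -38*337/468 - 6 = -6403/234 - 6 = -7807/234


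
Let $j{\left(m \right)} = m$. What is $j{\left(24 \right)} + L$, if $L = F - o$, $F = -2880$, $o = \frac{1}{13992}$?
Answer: $- \frac{39961153}{13992} \approx -2856.0$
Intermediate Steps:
$o = \frac{1}{13992} \approx 7.1469 \cdot 10^{-5}$
$L = - \frac{40296961}{13992}$ ($L = -2880 - \frac{1}{13992} = - \frac{40296961}{13992} \approx -2880.0$)
$j{\left(24 \right)} + L = 24 - \frac{40296961}{13992} = - \frac{39961153}{13992}$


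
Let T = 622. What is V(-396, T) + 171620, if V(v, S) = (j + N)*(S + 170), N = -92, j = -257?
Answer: -104788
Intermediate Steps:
V(v, S) = -59330 - 349*S (V(v, S) = (-257 - 92)*(S + 170) = -349*(170 + S) = -59330 - 349*S)
V(-396, T) + 171620 = (-59330 - 349*622) + 171620 = (-59330 - 217078) + 171620 = -276408 + 171620 = -104788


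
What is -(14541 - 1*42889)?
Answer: 28348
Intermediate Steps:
-(14541 - 1*42889) = -(14541 - 42889) = -1*(-28348) = 28348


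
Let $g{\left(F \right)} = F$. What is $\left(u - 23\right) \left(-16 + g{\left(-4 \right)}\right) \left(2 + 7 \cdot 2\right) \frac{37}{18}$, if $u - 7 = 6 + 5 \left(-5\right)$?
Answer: $\frac{207200}{9} \approx 23022.0$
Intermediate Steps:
$u = -12$ ($u = 7 + \left(6 + 5 \left(-5\right)\right) = 7 + \left(6 - 25\right) = 7 - 19 = -12$)
$\left(u - 23\right) \left(-16 + g{\left(-4 \right)}\right) \left(2 + 7 \cdot 2\right) \frac{37}{18} = \left(-12 - 23\right) \left(-16 - 4\right) \left(2 + 7 \cdot 2\right) \frac{37}{18} = \left(-35\right) \left(-20\right) \left(2 + 14\right) 37 \cdot \frac{1}{18} = 700 \cdot 16 \cdot \frac{37}{18} = 11200 \cdot \frac{37}{18} = \frac{207200}{9}$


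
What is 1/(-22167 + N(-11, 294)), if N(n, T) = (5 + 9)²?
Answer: -1/21971 ≈ -4.5515e-5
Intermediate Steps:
N(n, T) = 196 (N(n, T) = 14² = 196)
1/(-22167 + N(-11, 294)) = 1/(-22167 + 196) = 1/(-21971) = -1/21971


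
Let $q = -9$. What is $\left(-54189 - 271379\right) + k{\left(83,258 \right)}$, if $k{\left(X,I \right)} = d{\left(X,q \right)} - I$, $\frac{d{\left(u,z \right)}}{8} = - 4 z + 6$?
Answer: $-325490$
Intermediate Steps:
$d{\left(u,z \right)} = 48 - 32 z$ ($d{\left(u,z \right)} = 8 \left(- 4 z + 6\right) = 8 \left(6 - 4 z\right) = 48 - 32 z$)
$k{\left(X,I \right)} = 336 - I$ ($k{\left(X,I \right)} = \left(48 - -288\right) - I = \left(48 + 288\right) - I = 336 - I$)
$\left(-54189 - 271379\right) + k{\left(83,258 \right)} = \left(-54189 - 271379\right) + \left(336 - 258\right) = -325568 + \left(336 - 258\right) = -325568 + 78 = -325490$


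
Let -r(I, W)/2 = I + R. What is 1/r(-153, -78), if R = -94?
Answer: 1/494 ≈ 0.0020243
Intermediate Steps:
r(I, W) = 188 - 2*I (r(I, W) = -2*(I - 94) = -2*(-94 + I) = 188 - 2*I)
1/r(-153, -78) = 1/(188 - 2*(-153)) = 1/(188 + 306) = 1/494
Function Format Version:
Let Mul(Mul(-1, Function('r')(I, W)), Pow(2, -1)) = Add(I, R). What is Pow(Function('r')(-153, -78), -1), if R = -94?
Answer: Rational(1, 494) ≈ 0.0020243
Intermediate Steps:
Function('r')(I, W) = Add(188, Mul(-2, I)) (Function('r')(I, W) = Mul(-2, Add(I, -94)) = Mul(-2, Add(-94, I)) = Add(188, Mul(-2, I)))
Pow(Function('r')(-153, -78), -1) = Pow(Add(188, Mul(-2, -153)), -1) = Pow(Add(188, 306), -1) = Pow(494, -1) = Rational(1, 494)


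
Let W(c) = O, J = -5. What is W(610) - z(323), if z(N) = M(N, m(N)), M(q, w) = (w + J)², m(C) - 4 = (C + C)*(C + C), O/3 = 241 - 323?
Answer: -174151809471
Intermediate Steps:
O = -246 (O = 3*(241 - 323) = 3*(-82) = -246)
m(C) = 4 + 4*C² (m(C) = 4 + (C + C)*(C + C) = 4 + (2*C)*(2*C) = 4 + 4*C²)
W(c) = -246
M(q, w) = (-5 + w)² (M(q, w) = (w - 5)² = (-5 + w)²)
z(N) = (-1 + 4*N²)² (z(N) = (-5 + (4 + 4*N²))² = (-1 + 4*N²)²)
W(610) - z(323) = -246 - (-1 + 4*323²)² = -246 - (-1 + 4*104329)² = -246 - (-1 + 417316)² = -246 - 1*417315² = -246 - 1*174151809225 = -246 - 174151809225 = -174151809471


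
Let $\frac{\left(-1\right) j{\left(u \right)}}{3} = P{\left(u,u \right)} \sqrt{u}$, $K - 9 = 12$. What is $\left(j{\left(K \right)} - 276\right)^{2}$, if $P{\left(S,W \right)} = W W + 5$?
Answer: $37671300 + 738576 \sqrt{21} \approx 4.1056 \cdot 10^{7}$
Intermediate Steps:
$K = 21$ ($K = 9 + 12 = 21$)
$P{\left(S,W \right)} = 5 + W^{2}$ ($P{\left(S,W \right)} = W^{2} + 5 = 5 + W^{2}$)
$j{\left(u \right)} = - 3 \sqrt{u} \left(5 + u^{2}\right)$ ($j{\left(u \right)} = - 3 \left(5 + u^{2}\right) \sqrt{u} = - 3 \sqrt{u} \left(5 + u^{2}\right)$)
$\left(j{\left(K \right)} - 276\right)^{2} = \left(3 \sqrt{21} \left(-5 - 21^{2}\right) - 276\right)^{2} = \left(3 \sqrt{21} \left(-5 - 441\right) - 276\right)^{2} = \left(3 \sqrt{21} \left(-446\right) - 276\right)^{2} = \left(- 1338 \sqrt{21} - 276\right)^{2} = \left(-276 - 1338 \sqrt{21}\right)^{2}$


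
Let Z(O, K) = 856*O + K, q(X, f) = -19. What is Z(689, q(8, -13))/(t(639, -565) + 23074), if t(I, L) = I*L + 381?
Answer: -117953/67516 ≈ -1.7470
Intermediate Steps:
t(I, L) = 381 + I*L
Z(O, K) = K + 856*O
Z(689, q(8, -13))/(t(639, -565) + 23074) = (-19 + 856*689)/((381 + 639*(-565)) + 23074) = (-19 + 589784)/((381 - 361035) + 23074) = 589765/(-360654 + 23074) = 589765/(-337580) = 589765*(-1/337580) = -117953/67516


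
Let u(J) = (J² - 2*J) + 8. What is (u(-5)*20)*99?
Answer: 85140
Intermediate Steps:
u(J) = 8 + J² - 2*J
(u(-5)*20)*99 = ((8 + (-5)² - 2*(-5))*20)*99 = ((8 + 25 + 10)*20)*99 = (43*20)*99 = 860*99 = 85140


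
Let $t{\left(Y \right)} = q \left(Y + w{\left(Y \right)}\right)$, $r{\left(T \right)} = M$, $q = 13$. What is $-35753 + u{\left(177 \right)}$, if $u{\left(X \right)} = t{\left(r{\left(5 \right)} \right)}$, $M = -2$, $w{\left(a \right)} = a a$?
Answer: $-35727$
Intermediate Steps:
$w{\left(a \right)} = a^{2}$
$r{\left(T \right)} = -2$
$t{\left(Y \right)} = 13 Y + 13 Y^{2}$ ($t{\left(Y \right)} = 13 \left(Y + Y^{2}\right) = 13 Y + 13 Y^{2}$)
$u{\left(X \right)} = 26$ ($u{\left(X \right)} = 13 \left(-2\right) \left(1 - 2\right) = 13 \left(-2\right) \left(-1\right) = 26$)
$-35753 + u{\left(177 \right)} = -35753 + 26 = -35727$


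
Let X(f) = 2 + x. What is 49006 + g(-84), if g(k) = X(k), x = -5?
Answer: 49003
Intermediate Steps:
X(f) = -3 (X(f) = 2 - 5 = -3)
g(k) = -3
49006 + g(-84) = 49006 - 3 = 49003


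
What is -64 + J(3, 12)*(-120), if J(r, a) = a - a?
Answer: -64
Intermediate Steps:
J(r, a) = 0
-64 + J(3, 12)*(-120) = -64 + 0*(-120) = -64 + 0 = -64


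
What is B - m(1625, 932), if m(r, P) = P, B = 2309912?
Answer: 2308980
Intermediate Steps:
B - m(1625, 932) = 2309912 - 1*932 = 2309912 - 932 = 2308980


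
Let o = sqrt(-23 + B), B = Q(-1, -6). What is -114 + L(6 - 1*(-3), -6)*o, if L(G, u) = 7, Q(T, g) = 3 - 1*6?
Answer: -114 + 7*I*sqrt(26) ≈ -114.0 + 35.693*I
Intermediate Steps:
Q(T, g) = -3 (Q(T, g) = 3 - 6 = -3)
B = -3
o = I*sqrt(26) (o = sqrt(-23 - 3) = sqrt(-26) = I*sqrt(26) ≈ 5.099*I)
-114 + L(6 - 1*(-3), -6)*o = -114 + 7*(I*sqrt(26)) = -114 + 7*I*sqrt(26)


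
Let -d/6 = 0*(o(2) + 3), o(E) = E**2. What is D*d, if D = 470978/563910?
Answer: 0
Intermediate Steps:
D = 235489/281955 (D = 470978*(1/563910) = 235489/281955 ≈ 0.83520)
d = 0 (d = -0*(2**2 + 3) = -0*(4 + 3) = -0*7 = -6*0 = 0)
D*d = (235489/281955)*0 = 0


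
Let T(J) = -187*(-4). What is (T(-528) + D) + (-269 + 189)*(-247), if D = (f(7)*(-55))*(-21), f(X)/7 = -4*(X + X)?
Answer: -432252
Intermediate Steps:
f(X) = -56*X (f(X) = 7*(-4*(X + X)) = 7*(-8*X) = -56*X)
T(J) = 748
D = -452760 (D = (-56*7*(-55))*(-21) = -392*(-55)*(-21) = 21560*(-21) = -452760)
(T(-528) + D) + (-269 + 189)*(-247) = (748 - 452760) + (-269 + 189)*(-247) = -452012 - 80*(-247) = -452012 + 19760 = -432252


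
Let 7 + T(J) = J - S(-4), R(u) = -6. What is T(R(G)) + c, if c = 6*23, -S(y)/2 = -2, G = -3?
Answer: 121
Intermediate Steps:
S(y) = 4 (S(y) = -2*(-2) = 4)
T(J) = -11 + J (T(J) = -7 + (J - 1*4) = -7 + (J - 4) = -7 + (-4 + J) = -11 + J)
c = 138
T(R(G)) + c = (-11 - 6) + 138 = -17 + 138 = 121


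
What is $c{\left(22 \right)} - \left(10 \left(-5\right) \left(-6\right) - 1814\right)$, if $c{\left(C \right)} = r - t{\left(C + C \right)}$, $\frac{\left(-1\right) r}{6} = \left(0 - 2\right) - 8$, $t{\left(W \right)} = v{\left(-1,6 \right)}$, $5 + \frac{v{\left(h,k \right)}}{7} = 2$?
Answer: $1595$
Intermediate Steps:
$v{\left(h,k \right)} = -21$ ($v{\left(h,k \right)} = -35 + 7 \cdot 2 = -35 + 14 = -21$)
$t{\left(W \right)} = -21$
$r = 60$ ($r = - 6 \left(\left(0 - 2\right) - 8\right) = - 6 \left(-2 - 8\right) = \left(-6\right) \left(-10\right) = 60$)
$c{\left(C \right)} = 81$ ($c{\left(C \right)} = 60 - -21 = 60 + 21 = 81$)
$c{\left(22 \right)} - \left(10 \left(-5\right) \left(-6\right) - 1814\right) = 81 - \left(10 \left(-5\right) \left(-6\right) - 1814\right) = 81 - \left(\left(-50\right) \left(-6\right) - 1814\right) = 81 - \left(300 - 1814\right) = 81 - -1514 = 81 + 1514 = 1595$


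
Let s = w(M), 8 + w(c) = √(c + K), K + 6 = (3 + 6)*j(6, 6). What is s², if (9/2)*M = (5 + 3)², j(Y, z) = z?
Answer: 1136/9 - 64*√35/3 ≈ 0.012520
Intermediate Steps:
K = 48 (K = -6 + (3 + 6)*6 = -6 + 9*6 = -6 + 54 = 48)
M = 128/9 (M = 2*(5 + 3)²/9 = (2/9)*8² = (2/9)*64 = 128/9 ≈ 14.222)
w(c) = -8 + √(48 + c) (w(c) = -8 + √(c + 48) = -8 + √(48 + c))
s = -8 + 4*√35/3 (s = -8 + √(48 + 128/9) = -8 + √(560/9) = -8 + 4*√35/3 ≈ -0.11189)
s² = (-8 + 4*√35/3)²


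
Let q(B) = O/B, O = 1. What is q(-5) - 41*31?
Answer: -6356/5 ≈ -1271.2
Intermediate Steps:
q(B) = 1/B
q(-5) - 41*31 = 1/(-5) - 41*31 = -⅕ - 1271 = -6356/5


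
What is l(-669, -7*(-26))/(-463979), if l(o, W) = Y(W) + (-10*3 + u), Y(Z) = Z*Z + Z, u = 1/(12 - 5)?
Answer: -232933/3247853 ≈ -0.071719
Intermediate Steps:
u = ⅐ (u = 1/7 = ⅐ ≈ 0.14286)
Y(Z) = Z + Z² (Y(Z) = Z² + Z = Z + Z²)
l(o, W) = -209/7 + W*(1 + W) (l(o, W) = W*(1 + W) + (-10*3 + ⅐) = W*(1 + W) + (-30 + ⅐) = W*(1 + W) - 209/7 = -209/7 + W*(1 + W))
l(-669, -7*(-26))/(-463979) = (-209/7 - 7*(-26) + (-7*(-26))²)/(-463979) = (-209/7 + 182 + 182²)*(-1/463979) = (-209/7 + 182 + 33124)*(-1/463979) = (232933/7)*(-1/463979) = -232933/3247853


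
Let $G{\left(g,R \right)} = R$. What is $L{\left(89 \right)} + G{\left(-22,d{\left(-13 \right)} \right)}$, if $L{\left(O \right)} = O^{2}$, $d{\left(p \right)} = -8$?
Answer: $7913$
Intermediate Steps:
$L{\left(89 \right)} + G{\left(-22,d{\left(-13 \right)} \right)} = 89^{2} - 8 = 7921 - 8 = 7913$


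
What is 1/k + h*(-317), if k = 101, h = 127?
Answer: -4066158/101 ≈ -40259.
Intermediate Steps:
1/k + h*(-317) = 1/101 + 127*(-317) = 1/101 - 40259 = -4066158/101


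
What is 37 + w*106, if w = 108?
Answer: 11485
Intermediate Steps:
37 + w*106 = 37 + 108*106 = 37 + 11448 = 11485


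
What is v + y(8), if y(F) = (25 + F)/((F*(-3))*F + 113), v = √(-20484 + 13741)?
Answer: -33/79 + I*√6743 ≈ -0.41772 + 82.116*I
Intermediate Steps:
v = I*√6743 (v = √(-6743) = I*√6743 ≈ 82.116*I)
y(F) = (25 + F)/(113 - 3*F²) (y(F) = (25 + F)/((-3*F)*F + 113) = (25 + F)/(-3*F² + 113) = (25 + F)/(113 - 3*F²))
v + y(8) = I*√6743 + (-25 - 1*8)/(-113 + 3*8²) = I*√6743 + (-25 - 8)/(-113 + 3*64) = I*√6743 - 33/(-113 + 192) = I*√6743 - 33/79 = -33/79 + I*√6743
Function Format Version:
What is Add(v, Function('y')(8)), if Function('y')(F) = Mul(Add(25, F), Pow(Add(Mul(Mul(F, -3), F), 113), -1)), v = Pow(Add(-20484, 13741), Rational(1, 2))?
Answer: Add(Rational(-33, 79), Mul(I, Pow(6743, Rational(1, 2)))) ≈ Add(-0.41772, Mul(82.116, I))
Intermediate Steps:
v = Mul(I, Pow(6743, Rational(1, 2))) (v = Pow(-6743, Rational(1, 2)) = Mul(I, Pow(6743, Rational(1, 2))) ≈ Mul(82.116, I))
Function('y')(F) = Mul(Pow(Add(113, Mul(-3, Pow(F, 2))), -1), Add(25, F)) (Function('y')(F) = Mul(Add(25, F), Pow(Add(Mul(Mul(-3, F), F), 113), -1)) = Mul(Add(25, F), Pow(Add(Mul(-3, Pow(F, 2)), 113), -1)) = Mul(Add(25, F), Pow(Add(113, Mul(-3, Pow(F, 2))), -1)) = Mul(Pow(Add(113, Mul(-3, Pow(F, 2))), -1), Add(25, F)))
Add(v, Function('y')(8)) = Add(Mul(I, Pow(6743, Rational(1, 2))), Mul(Pow(Add(-113, Mul(3, Pow(8, 2))), -1), Add(-25, Mul(-1, 8)))) = Add(Mul(I, Pow(6743, Rational(1, 2))), Mul(Pow(Add(-113, Mul(3, 64)), -1), Add(-25, -8))) = Add(Mul(I, Pow(6743, Rational(1, 2))), Mul(Pow(Add(-113, 192), -1), -33)) = Add(Mul(I, Pow(6743, Rational(1, 2))), Mul(Pow(79, -1), -33)) = Add(Mul(I, Pow(6743, Rational(1, 2))), Mul(Rational(1, 79), -33)) = Add(Mul(I, Pow(6743, Rational(1, 2))), Rational(-33, 79)) = Add(Rational(-33, 79), Mul(I, Pow(6743, Rational(1, 2))))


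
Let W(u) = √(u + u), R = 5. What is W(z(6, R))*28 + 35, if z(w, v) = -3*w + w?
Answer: 35 + 56*I*√6 ≈ 35.0 + 137.17*I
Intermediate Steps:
z(w, v) = -2*w
W(u) = √2*√u (W(u) = √(2*u) = √2*√u)
W(z(6, R))*28 + 35 = (√2*√(-2*6))*28 + 35 = (√2*√(-12))*28 + 35 = (√2*(2*I*√3))*28 + 35 = (2*I*√6)*28 + 35 = 56*I*√6 + 35 = 35 + 56*I*√6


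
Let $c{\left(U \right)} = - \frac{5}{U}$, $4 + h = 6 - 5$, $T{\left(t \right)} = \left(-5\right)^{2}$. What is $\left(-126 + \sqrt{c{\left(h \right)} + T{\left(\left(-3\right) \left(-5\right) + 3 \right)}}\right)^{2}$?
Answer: $\frac{47708}{3} - 336 \sqrt{15} \approx 14601.0$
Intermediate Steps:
$T{\left(t \right)} = 25$
$h = -3$ ($h = -4 + \left(6 - 5\right) = -4 + 1 = -3$)
$\left(-126 + \sqrt{c{\left(h \right)} + T{\left(\left(-3\right) \left(-5\right) + 3 \right)}}\right)^{2} = \left(-126 + \sqrt{- \frac{5}{-3} + 25}\right)^{2} = \left(-126 + \sqrt{\left(-5\right) \left(- \frac{1}{3}\right) + 25}\right)^{2} = \left(-126 + \sqrt{\frac{5}{3} + 25}\right)^{2} = \left(-126 + \sqrt{\frac{80}{3}}\right)^{2} = \left(-126 + \frac{4 \sqrt{15}}{3}\right)^{2}$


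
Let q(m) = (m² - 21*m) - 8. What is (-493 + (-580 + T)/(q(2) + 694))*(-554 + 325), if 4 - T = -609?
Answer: 24383233/216 ≈ 1.1289e+5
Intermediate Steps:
T = 613 (T = 4 - 1*(-609) = 4 + 609 = 613)
q(m) = -8 + m² - 21*m
(-493 + (-580 + T)/(q(2) + 694))*(-554 + 325) = (-493 + (-580 + 613)/((-8 + 2² - 21*2) + 694))*(-554 + 325) = (-493 + 33/((-8 + 4 - 42) + 694))*(-229) = (-493 + 33/(-46 + 694))*(-229) = (-493 + 33/648)*(-229) = (-493 + 33*(1/648))*(-229) = (-493 + 11/216)*(-229) = -106477/216*(-229) = 24383233/216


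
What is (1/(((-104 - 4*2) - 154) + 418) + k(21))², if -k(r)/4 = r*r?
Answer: 71892088129/23104 ≈ 3.1117e+6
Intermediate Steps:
k(r) = -4*r² (k(r) = -4*r*r = -4*r²)
(1/(((-104 - 4*2) - 154) + 418) + k(21))² = (1/(((-104 - 4*2) - 154) + 418) - 4*21²)² = (1/(((-104 - 8) - 154) + 418) - 4*441)² = (1/((-112 - 154) + 418) - 1764)² = (1/(-266 + 418) - 1764)² = (1/152 - 1764)² = (-268127/152)² = 71892088129/23104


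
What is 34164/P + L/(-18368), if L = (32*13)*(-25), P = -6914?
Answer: -8681543/1984318 ≈ -4.3751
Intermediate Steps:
L = -10400 (L = 416*(-25) = -10400)
34164/P + L/(-18368) = 34164/(-6914) - 10400/(-18368) = 34164*(-1/6914) - 10400*(-1/18368) = -17082/3457 + 325/574 = -8681543/1984318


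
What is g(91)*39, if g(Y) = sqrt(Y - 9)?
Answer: 39*sqrt(82) ≈ 353.16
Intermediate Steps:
g(Y) = sqrt(-9 + Y)
g(91)*39 = sqrt(-9 + 91)*39 = sqrt(82)*39 = 39*sqrt(82)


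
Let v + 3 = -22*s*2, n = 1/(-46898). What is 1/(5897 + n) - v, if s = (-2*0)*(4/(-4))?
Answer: 829719413/276557505 ≈ 3.0002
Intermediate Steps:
n = -1/46898 ≈ -2.1323e-5
s = 0 (s = 0*(4*(-¼)) = 0*(-1) = 0)
v = -3 (v = -3 - 22*0*2 = -3 + 0*2 = -3 + 0 = -3)
1/(5897 + n) - v = 1/(5897 - 1/46898) - 1*(-3) = 1/(276557505/46898) + 3 = 46898/276557505 + 3 = 829719413/276557505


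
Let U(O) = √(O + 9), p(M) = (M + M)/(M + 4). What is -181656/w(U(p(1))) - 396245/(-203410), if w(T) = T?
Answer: 79249/40682 - 181656*√235/47 ≈ -59248.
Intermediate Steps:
p(M) = 2*M/(4 + M) (p(M) = (2*M)/(4 + M) = 2*M/(4 + M))
U(O) = √(9 + O)
-181656/w(U(p(1))) - 396245/(-203410) = -181656/√(9 + 2*1/(4 + 1)) - 396245/(-203410) = -181656/√(9 + 2*1/5) - 396245*(-1/203410) = -181656/√(9 + 2*1*(⅕)) + 79249/40682 = -181656/√(9 + ⅖) + 79249/40682 = -181656*√235/47 + 79249/40682 = 79249/40682 - 181656*√235/47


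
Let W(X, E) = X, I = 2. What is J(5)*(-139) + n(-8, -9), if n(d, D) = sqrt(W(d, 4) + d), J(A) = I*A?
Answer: -1390 + 4*I ≈ -1390.0 + 4.0*I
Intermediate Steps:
J(A) = 2*A
n(d, D) = sqrt(2)*sqrt(d) (n(d, D) = sqrt(d + d) = sqrt(2*d) = sqrt(2)*sqrt(d))
J(5)*(-139) + n(-8, -9) = (2*5)*(-139) + sqrt(2)*sqrt(-8) = 10*(-139) + sqrt(2)*(2*I*sqrt(2)) = -1390 + 4*I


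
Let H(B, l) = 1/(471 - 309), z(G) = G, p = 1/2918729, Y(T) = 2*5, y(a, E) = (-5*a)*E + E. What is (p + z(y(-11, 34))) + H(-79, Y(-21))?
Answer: 900279041483/472834098 ≈ 1904.0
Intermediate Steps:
y(a, E) = E - 5*E*a (y(a, E) = -5*E*a + E = E - 5*E*a)
Y(T) = 10
p = 1/2918729 ≈ 3.4261e-7
H(B, l) = 1/162
(p + z(y(-11, 34))) + H(-79, Y(-21)) = (1/2918729 + 34*(1 - 5*(-11))) + 1/162 = (1/2918729 + 34*(1 + 55)) + 1/162 = (1/2918729 + 34*56) + 1/162 = (1/2918729 + 1904) + 1/162 = 5557260017/2918729 + 1/162 = 900279041483/472834098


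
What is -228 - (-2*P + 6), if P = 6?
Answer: -222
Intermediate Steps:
-228 - (-2*P + 6) = -228 - (-2*6 + 6) = -228 - (-12 + 6) = -228 - 1*(-6) = -228 + 6 = -222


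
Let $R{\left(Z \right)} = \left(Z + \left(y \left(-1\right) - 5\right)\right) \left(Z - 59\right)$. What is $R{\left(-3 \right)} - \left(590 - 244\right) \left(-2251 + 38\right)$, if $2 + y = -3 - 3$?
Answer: $765698$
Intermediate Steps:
$y = -8$ ($y = -2 - 6 = -8$)
$R{\left(Z \right)} = \left(-59 + Z\right) \left(3 + Z\right)$ ($R{\left(Z \right)} = \left(Z - -3\right) \left(Z - 59\right) = \left(Z + \left(8 - 5\right)\right) \left(-59 + Z\right) = \left(Z + 3\right) \left(-59 + Z\right) = \left(3 + Z\right) \left(-59 + Z\right) = \left(-59 + Z\right) \left(3 + Z\right)$)
$R{\left(-3 \right)} - \left(590 - 244\right) \left(-2251 + 38\right) = \left(-177 + \left(-3\right)^{2} - -168\right) - \left(590 - 244\right) \left(-2251 + 38\right) = \left(-177 + 9 + 168\right) - 346 \left(-2213\right) = 0 - -765698 = 0 + 765698 = 765698$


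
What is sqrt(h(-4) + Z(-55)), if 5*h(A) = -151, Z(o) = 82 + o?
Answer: 4*I*sqrt(5)/5 ≈ 1.7889*I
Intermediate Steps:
h(A) = -151/5 (h(A) = (1/5)*(-151) = -151/5)
sqrt(h(-4) + Z(-55)) = sqrt(-151/5 + (82 - 55)) = sqrt(-151/5 + 27) = sqrt(-16/5) = 4*I*sqrt(5)/5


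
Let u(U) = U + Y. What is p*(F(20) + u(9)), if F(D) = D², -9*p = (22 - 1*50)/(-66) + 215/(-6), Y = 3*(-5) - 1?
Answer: 102049/66 ≈ 1546.2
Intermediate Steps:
Y = -16 (Y = -15 - 1 = -16)
p = 779/198 (p = -((22 - 1*50)/(-66) + 215/(-6))/9 = -((22 - 50)*(-1/66) + 215*(-⅙))/9 = -(-28*(-1/66) - 215/6)/9 = -(14/33 - 215/6)/9 = -⅑*(-779/22) = 779/198 ≈ 3.9343)
u(U) = -16 + U (u(U) = U - 16 = -16 + U)
p*(F(20) + u(9)) = 779*(20² + (-16 + 9))/198 = 779*(400 - 7)/198 = (779/198)*393 = 102049/66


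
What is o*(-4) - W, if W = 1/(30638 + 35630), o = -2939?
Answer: 779046607/66268 ≈ 11756.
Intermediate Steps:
W = 1/66268 ≈ 1.5090e-5
o*(-4) - W = -2939*(-4) - 1*1/66268 = 11756 - 1/66268 = 779046607/66268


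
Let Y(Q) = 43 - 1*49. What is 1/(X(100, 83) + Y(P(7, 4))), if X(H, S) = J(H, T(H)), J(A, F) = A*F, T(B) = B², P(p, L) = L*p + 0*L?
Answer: 1/999994 ≈ 1.0000e-6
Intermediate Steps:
P(p, L) = L*p (P(p, L) = L*p + 0 = L*p)
Y(Q) = -6 (Y(Q) = 43 - 49 = -6)
X(H, S) = H³ (X(H, S) = H*H² = H³)
1/(X(100, 83) + Y(P(7, 4))) = 1/(100³ - 6) = 1/(1000000 - 6) = 1/999994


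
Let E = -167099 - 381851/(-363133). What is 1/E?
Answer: -363133/60678779316 ≈ -5.9845e-6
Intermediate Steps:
E = -60678779316/363133 (E = -167099 - 381851*(-1/363133) = -167099 + 381851/363133 = -60678779316/363133 ≈ -1.6710e+5)
1/E = 1/(-60678779316/363133) = -363133/60678779316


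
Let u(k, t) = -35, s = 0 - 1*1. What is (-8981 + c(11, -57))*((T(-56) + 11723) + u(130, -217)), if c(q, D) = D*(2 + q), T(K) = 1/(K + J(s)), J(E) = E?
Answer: -6476942230/57 ≈ -1.1363e+8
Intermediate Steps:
s = -1 (s = 0 - 1 = -1)
T(K) = 1/(-1 + K) (T(K) = 1/(K - 1) = 1/(-1 + K))
(-8981 + c(11, -57))*((T(-56) + 11723) + u(130, -217)) = (-8981 - 57*(2 + 11))*((1/(-1 - 56) + 11723) - 35) = (-8981 - 57*13)*((1/(-57) + 11723) - 35) = (-8981 - 741)*((-1/57 + 11723) - 35) = -9722*(668210/57 - 35) = -9722*666215/57 = -6476942230/57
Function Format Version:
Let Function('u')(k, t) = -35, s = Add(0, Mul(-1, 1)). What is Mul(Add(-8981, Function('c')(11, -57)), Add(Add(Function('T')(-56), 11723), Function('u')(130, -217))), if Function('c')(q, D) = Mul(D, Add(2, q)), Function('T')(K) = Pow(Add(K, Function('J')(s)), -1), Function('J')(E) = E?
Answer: Rational(-6476942230, 57) ≈ -1.1363e+8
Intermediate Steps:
s = -1 (s = Add(0, -1) = -1)
Function('T')(K) = Pow(Add(-1, K), -1) (Function('T')(K) = Pow(Add(K, -1), -1) = Pow(Add(-1, K), -1))
Mul(Add(-8981, Function('c')(11, -57)), Add(Add(Function('T')(-56), 11723), Function('u')(130, -217))) = Mul(Add(-8981, Mul(-57, Add(2, 11))), Add(Add(Pow(Add(-1, -56), -1), 11723), -35)) = Mul(Add(-8981, Mul(-57, 13)), Add(Add(Pow(-57, -1), 11723), -35)) = Mul(Add(-8981, -741), Add(Add(Rational(-1, 57), 11723), -35)) = Mul(-9722, Add(Rational(668210, 57), -35)) = Mul(-9722, Rational(666215, 57)) = Rational(-6476942230, 57)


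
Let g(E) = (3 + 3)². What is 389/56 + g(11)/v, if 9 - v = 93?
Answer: 365/56 ≈ 6.5179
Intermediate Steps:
v = -84 (v = 9 - 1*93 = 9 - 93 = -84)
g(E) = 36 (g(E) = 6² = 36)
389/56 + g(11)/v = 389/56 + 36/(-84) = 389*(1/56) + 36*(-1/84) = 389/56 - 3/7 = 365/56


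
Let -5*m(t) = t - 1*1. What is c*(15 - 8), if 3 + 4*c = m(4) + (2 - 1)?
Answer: -91/20 ≈ -4.5500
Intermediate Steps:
m(t) = ⅕ - t/5 (m(t) = -(t - 1*1)/5 = -(t - 1)/5 = -(-1 + t)/5 = ⅕ - t/5)
c = -13/20 (c = -¾ + ((⅕ - ⅕*4) + (2 - 1))/4 = -¾ + ((⅕ - ⅘) + 1)/4 = -¾ + (-⅗ + 1)/4 = -¾ + (¼)*(⅖) = -¾ + ⅒ = -13/20 ≈ -0.65000)
c*(15 - 8) = -13*(15 - 8)/20 = -13/20*7 = -91/20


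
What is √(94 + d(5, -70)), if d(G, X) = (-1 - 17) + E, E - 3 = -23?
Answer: 2*√14 ≈ 7.4833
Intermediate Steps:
E = -20 (E = 3 - 23 = -20)
d(G, X) = -38 (d(G, X) = (-1 - 17) - 20 = -18 - 20 = -38)
√(94 + d(5, -70)) = √(94 - 38) = √56 = 2*√14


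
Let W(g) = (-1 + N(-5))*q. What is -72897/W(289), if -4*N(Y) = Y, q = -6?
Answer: 48598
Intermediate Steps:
N(Y) = -Y/4
W(g) = -3/2 (W(g) = (-1 - ¼*(-5))*(-6) = (-1 + 5/4)*(-6) = (¼)*(-6) = -3/2)
-72897/W(289) = -72897/(-3/2) = -72897*(-⅔) = 48598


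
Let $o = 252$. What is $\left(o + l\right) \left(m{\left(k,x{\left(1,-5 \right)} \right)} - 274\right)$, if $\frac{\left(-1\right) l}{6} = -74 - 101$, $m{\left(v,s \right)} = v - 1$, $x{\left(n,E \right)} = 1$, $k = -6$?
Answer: $-365862$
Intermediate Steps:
$m{\left(v,s \right)} = -1 + v$
$l = 1050$ ($l = - 6 \left(-74 - 101\right) = \left(-6\right) \left(-175\right) = 1050$)
$\left(o + l\right) \left(m{\left(k,x{\left(1,-5 \right)} \right)} - 274\right) = \left(252 + 1050\right) \left(\left(-1 - 6\right) - 274\right) = 1302 \left(-7 - 274\right) = 1302 \left(-281\right) = -365862$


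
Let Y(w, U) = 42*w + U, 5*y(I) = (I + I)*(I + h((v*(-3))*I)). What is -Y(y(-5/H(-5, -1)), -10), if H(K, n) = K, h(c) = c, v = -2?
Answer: -538/5 ≈ -107.60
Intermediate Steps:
y(I) = 14*I²/5 (y(I) = ((I + I)*(I + (-2*(-3))*I))/5 = ((2*I)*(I + 6*I))/5 = ((2*I)*(7*I))/5 = (14*I²)/5 = 14*I²/5)
Y(w, U) = U + 42*w
-Y(y(-5/H(-5, -1)), -10) = -(-10 + 42*(14*(-5/(-5))²/5)) = -(-10 + 42*(14*(-5*(-⅕))²/5)) = -(-10 + 42*((14/5)*1²)) = -(-10 + 42*((14/5)*1)) = -(-10 + 42*(14/5)) = -(-10 + 588/5) = -1*538/5 = -538/5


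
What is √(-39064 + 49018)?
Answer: 3*√1106 ≈ 99.770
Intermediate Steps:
√(-39064 + 49018) = √9954 = 3*√1106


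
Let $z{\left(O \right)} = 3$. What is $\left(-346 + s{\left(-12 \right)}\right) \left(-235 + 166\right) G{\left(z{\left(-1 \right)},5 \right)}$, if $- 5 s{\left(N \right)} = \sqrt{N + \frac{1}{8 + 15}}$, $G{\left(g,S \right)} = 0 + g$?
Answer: $71622 + 9 i \sqrt{253} \approx 71622.0 + 143.15 i$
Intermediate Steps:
$G{\left(g,S \right)} = g$
$s{\left(N \right)} = - \frac{\sqrt{\frac{1}{23} + N}}{5}$ ($s{\left(N \right)} = - \frac{\sqrt{N + \frac{1}{8 + 15}}}{5} = - \frac{\sqrt{N + \frac{1}{23}}}{5} = - \frac{\sqrt{\frac{1}{23} + N}}{5}$)
$\left(-346 + s{\left(-12 \right)}\right) \left(-235 + 166\right) G{\left(z{\left(-1 \right)},5 \right)} = \left(-346 - \frac{\sqrt{23 + 529 \left(-12\right)}}{115}\right) \left(-235 + 166\right) 3 = \left(-346 - \frac{\sqrt{23 - 6348}}{115}\right) \left(-69\right) 3 = \left(-346 - \frac{\sqrt{-6325}}{115}\right) \left(-69\right) 3 = \left(-346 - \frac{5 i \sqrt{253}}{115}\right) \left(-69\right) 3 = \left(-346 - \frac{i \sqrt{253}}{23}\right) \left(-69\right) 3 = \left(23874 + 3 i \sqrt{253}\right) 3 = 71622 + 9 i \sqrt{253}$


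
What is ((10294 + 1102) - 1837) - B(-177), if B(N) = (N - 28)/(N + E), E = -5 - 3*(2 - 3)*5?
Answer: 1596148/167 ≈ 9557.8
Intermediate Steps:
E = 10 (E = -5 - 3*(-1)*5 = -5 + 3*5 = -5 + 15 = 10)
B(N) = (-28 + N)/(10 + N) (B(N) = (N - 28)/(N + 10) = (-28 + N)/(10 + N))
((10294 + 1102) - 1837) - B(-177) = ((10294 + 1102) - 1837) - (-28 - 177)/(10 - 177) = (11396 - 1837) - (-205)/(-167) = 9559 - (-1)*(-205)/167 = 9559 - 1*205/167 = 9559 - 205/167 = 1596148/167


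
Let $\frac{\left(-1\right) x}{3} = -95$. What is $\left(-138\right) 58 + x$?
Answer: $-7719$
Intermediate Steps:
$x = 285$ ($x = \left(-3\right) \left(-95\right) = 285$)
$\left(-138\right) 58 + x = \left(-138\right) 58 + 285 = -8004 + 285 = -7719$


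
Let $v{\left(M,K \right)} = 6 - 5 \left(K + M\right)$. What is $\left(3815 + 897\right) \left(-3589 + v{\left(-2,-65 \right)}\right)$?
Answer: $-15304576$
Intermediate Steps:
$v{\left(M,K \right)} = 6 - 5 K - 5 M$ ($v{\left(M,K \right)} = 6 - \left(5 K + 5 M\right) = 6 - 5 K - 5 M$)
$\left(3815 + 897\right) \left(-3589 + v{\left(-2,-65 \right)}\right) = \left(3815 + 897\right) \left(-3589 - -341\right) = 4712 \left(-3589 + \left(6 + 325 + 10\right)\right) = 4712 \left(-3589 + 341\right) = 4712 \left(-3248\right) = -15304576$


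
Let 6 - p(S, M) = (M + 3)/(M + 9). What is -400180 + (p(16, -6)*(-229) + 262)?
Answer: -401521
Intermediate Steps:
p(S, M) = 6 - (3 + M)/(9 + M) (p(S, M) = 6 - (M + 3)/(M + 9) = 6 - (3 + M)/(9 + M))
-400180 + (p(16, -6)*(-229) + 262) = -400180 + (((51 + 5*(-6))/(9 - 6))*(-229) + 262) = -400180 + (((51 - 30)/3)*(-229) + 262) = -400180 + (((⅓)*21)*(-229) + 262) = -400180 + (7*(-229) + 262) = -400180 + (-1603 + 262) = -400180 - 1341 = -401521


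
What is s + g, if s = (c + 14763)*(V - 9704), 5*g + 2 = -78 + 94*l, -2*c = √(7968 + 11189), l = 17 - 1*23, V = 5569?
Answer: -305225669/5 + 4135*√19157/2 ≈ -6.0759e+7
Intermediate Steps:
l = -6 (l = 17 - 23 = -6)
c = -√19157/2 (c = -√(7968 + 11189)/2 = -√19157/2 ≈ -69.204)
g = -644/5 (g = -⅖ + (-78 + 94*(-6))/5 = -⅖ + (-78 - 564)/5 = -⅖ + (⅕)*(-642) = -⅖ - 642/5 = -644/5 ≈ -128.80)
s = -61045005 + 4135*√19157/2 (s = (-√19157/2 + 14763)*(5569 - 9704) = (14763 - √19157/2)*(-4135) = -61045005 + 4135*√19157/2 ≈ -6.0759e+7)
s + g = (-61045005 + 4135*√19157/2) - 644/5 = -305225669/5 + 4135*√19157/2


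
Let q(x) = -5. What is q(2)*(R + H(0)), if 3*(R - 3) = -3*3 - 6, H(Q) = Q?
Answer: 10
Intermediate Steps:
R = -2 (R = 3 + (-3*3 - 6)/3 = 3 + (-9 - 6)/3 = 3 + (⅓)*(-15) = 3 - 5 = -2)
q(2)*(R + H(0)) = -5*(-2 + 0) = -5*(-2) = 10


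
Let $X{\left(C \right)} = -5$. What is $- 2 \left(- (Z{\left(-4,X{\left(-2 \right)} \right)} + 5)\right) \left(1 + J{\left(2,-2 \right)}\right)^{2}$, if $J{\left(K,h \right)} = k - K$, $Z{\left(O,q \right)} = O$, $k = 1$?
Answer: $0$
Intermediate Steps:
$J{\left(K,h \right)} = 1 - K$
$- 2 \left(- (Z{\left(-4,X{\left(-2 \right)} \right)} + 5)\right) \left(1 + J{\left(2,-2 \right)}\right)^{2} = - 2 \left(- (-4 + 5)\right) \left(1 + \left(1 - 2\right)\right)^{2} = - 2 \left(\left(-1\right) 1\right) \left(1 + \left(1 - 2\right)\right)^{2} = \left(-2\right) \left(-1\right) \left(1 - 1\right)^{2} = 2 \cdot 0^{2} = 2 \cdot 0 = 0$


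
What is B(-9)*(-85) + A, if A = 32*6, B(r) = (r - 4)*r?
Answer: -9753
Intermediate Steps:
B(r) = r*(-4 + r) (B(r) = (-4 + r)*r = r*(-4 + r))
A = 192
B(-9)*(-85) + A = -9*(-4 - 9)*(-85) + 192 = -9*(-13)*(-85) + 192 = 117*(-85) + 192 = -9945 + 192 = -9753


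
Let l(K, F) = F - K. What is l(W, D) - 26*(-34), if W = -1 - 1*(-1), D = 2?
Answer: 886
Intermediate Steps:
W = 0 (W = -1 + 1 = 0)
l(W, D) - 26*(-34) = (2 - 1*0) - 26*(-34) = (2 + 0) + 884 = 2 + 884 = 886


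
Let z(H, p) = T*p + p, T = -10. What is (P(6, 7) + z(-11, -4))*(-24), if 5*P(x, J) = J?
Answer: -4488/5 ≈ -897.60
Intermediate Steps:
z(H, p) = -9*p (z(H, p) = -10*p + p = -9*p)
P(x, J) = J/5
(P(6, 7) + z(-11, -4))*(-24) = ((1/5)*7 - 9*(-4))*(-24) = (7/5 + 36)*(-24) = (187/5)*(-24) = -4488/5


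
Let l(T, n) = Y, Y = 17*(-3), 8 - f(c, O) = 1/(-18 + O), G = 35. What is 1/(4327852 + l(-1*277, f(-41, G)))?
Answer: 1/4327801 ≈ 2.3106e-7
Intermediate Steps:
f(c, O) = 8 - 1/(-18 + O)
Y = -51
l(T, n) = -51
1/(4327852 + l(-1*277, f(-41, G))) = 1/(4327852 - 51) = 1/4327801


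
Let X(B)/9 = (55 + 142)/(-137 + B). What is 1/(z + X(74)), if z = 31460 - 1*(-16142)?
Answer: 7/333017 ≈ 2.1020e-5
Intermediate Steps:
z = 47602 (z = 31460 + 16142 = 47602)
X(B) = 1773/(-137 + B) (X(B) = 9*((55 + 142)/(-137 + B)) = 9*(197/(-137 + B)) = 1773/(-137 + B))
1/(z + X(74)) = 1/(47602 + 1773/(-137 + 74)) = 1/(47602 + 1773/(-63)) = 1/(47602 + 1773*(-1/63)) = 1/(47602 - 197/7) = 1/(333017/7) = 7/333017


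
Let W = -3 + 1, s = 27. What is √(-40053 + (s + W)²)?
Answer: 2*I*√9857 ≈ 198.56*I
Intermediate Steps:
W = -2
√(-40053 + (s + W)²) = √(-40053 + (27 - 2)²) = √(-40053 + 25²) = √(-40053 + 625) = √(-39428) = 2*I*√9857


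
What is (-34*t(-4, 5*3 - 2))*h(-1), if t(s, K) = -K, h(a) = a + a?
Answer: -884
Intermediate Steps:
h(a) = 2*a
(-34*t(-4, 5*3 - 2))*h(-1) = (-(-34)*(5*3 - 2))*(2*(-1)) = -(-34)*(15 - 2)*(-2) = -(-34)*13*(-2) = -34*(-13)*(-2) = 442*(-2) = -884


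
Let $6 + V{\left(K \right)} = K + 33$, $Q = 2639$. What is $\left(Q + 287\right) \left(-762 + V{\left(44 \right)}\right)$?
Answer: $-2021866$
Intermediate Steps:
$V{\left(K \right)} = 27 + K$ ($V{\left(K \right)} = -6 + \left(K + 33\right) = -6 + \left(33 + K\right) = 27 + K$)
$\left(Q + 287\right) \left(-762 + V{\left(44 \right)}\right) = \left(2639 + 287\right) \left(-762 + \left(27 + 44\right)\right) = 2926 \left(-762 + 71\right) = 2926 \left(-691\right) = -2021866$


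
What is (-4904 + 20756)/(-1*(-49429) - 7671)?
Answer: 7926/20879 ≈ 0.37962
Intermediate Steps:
(-4904 + 20756)/(-1*(-49429) - 7671) = 15852/(49429 - 7671) = 15852/41758 = 15852*(1/41758) = 7926/20879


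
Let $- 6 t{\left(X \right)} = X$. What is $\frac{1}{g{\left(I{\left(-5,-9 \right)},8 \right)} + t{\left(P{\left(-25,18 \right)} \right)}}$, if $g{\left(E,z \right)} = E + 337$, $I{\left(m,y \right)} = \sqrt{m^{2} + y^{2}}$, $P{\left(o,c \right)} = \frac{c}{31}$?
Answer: $\frac{161882}{54487635} - \frac{961 \sqrt{106}}{108975270} \approx 0.0028802$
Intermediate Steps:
$P{\left(o,c \right)} = \frac{c}{31}$ ($P{\left(o,c \right)} = c \frac{1}{31} = \frac{c}{31}$)
$t{\left(X \right)} = - \frac{X}{6}$
$g{\left(E,z \right)} = 337 + E$
$\frac{1}{g{\left(I{\left(-5,-9 \right)},8 \right)} + t{\left(P{\left(-25,18 \right)} \right)}} = \frac{1}{\left(337 + \sqrt{\left(-5\right)^{2} + \left(-9\right)^{2}}\right) - \frac{\frac{1}{31} \cdot 18}{6}} = \frac{1}{\left(337 + \sqrt{25 + 81}\right) - \frac{3}{31}} = \frac{1}{\left(337 + \sqrt{106}\right) - \frac{3}{31}} = \frac{1}{\frac{10444}{31} + \sqrt{106}}$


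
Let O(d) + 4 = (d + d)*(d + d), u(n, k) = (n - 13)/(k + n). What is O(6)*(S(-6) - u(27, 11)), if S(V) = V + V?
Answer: -32900/19 ≈ -1731.6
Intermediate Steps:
u(n, k) = (-13 + n)/(k + n)
S(V) = 2*V
O(d) = -4 + 4*d**2 (O(d) = -4 + (d + d)*(d + d) = -4 + (2*d)*(2*d) = -4 + 4*d**2)
O(6)*(S(-6) - u(27, 11)) = (-4 + 4*6**2)*(2*(-6) - (-13 + 27)/(11 + 27)) = (-4 + 4*36)*(-12 - 14/38) = (-4 + 144)*(-12 - 14/38) = 140*(-12 - 1*7/19) = 140*(-12 - 7/19) = 140*(-235/19) = -32900/19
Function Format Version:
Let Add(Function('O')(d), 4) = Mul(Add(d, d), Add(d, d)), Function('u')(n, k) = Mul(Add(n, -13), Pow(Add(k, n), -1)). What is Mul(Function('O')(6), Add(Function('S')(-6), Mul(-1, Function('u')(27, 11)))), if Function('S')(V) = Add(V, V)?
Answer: Rational(-32900, 19) ≈ -1731.6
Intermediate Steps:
Function('u')(n, k) = Mul(Pow(Add(k, n), -1), Add(-13, n)) (Function('u')(n, k) = Mul(Add(-13, n), Pow(Add(k, n), -1)) = Mul(Pow(Add(k, n), -1), Add(-13, n)))
Function('S')(V) = Mul(2, V)
Function('O')(d) = Add(-4, Mul(4, Pow(d, 2))) (Function('O')(d) = Add(-4, Mul(Add(d, d), Add(d, d))) = Add(-4, Mul(Mul(2, d), Mul(2, d))) = Add(-4, Mul(4, Pow(d, 2))))
Mul(Function('O')(6), Add(Function('S')(-6), Mul(-1, Function('u')(27, 11)))) = Mul(Add(-4, Mul(4, Pow(6, 2))), Add(Mul(2, -6), Mul(-1, Mul(Pow(Add(11, 27), -1), Add(-13, 27))))) = Mul(Add(-4, Mul(4, 36)), Add(-12, Mul(-1, Mul(Pow(38, -1), 14)))) = Mul(Add(-4, 144), Add(-12, Mul(-1, Mul(Rational(1, 38), 14)))) = Mul(140, Add(-12, Mul(-1, Rational(7, 19)))) = Mul(140, Add(-12, Rational(-7, 19))) = Mul(140, Rational(-235, 19)) = Rational(-32900, 19)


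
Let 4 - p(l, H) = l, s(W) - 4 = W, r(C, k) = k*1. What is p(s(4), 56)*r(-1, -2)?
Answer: 8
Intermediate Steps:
r(C, k) = k
s(W) = 4 + W
p(l, H) = 4 - l
p(s(4), 56)*r(-1, -2) = (4 - (4 + 4))*(-2) = (4 - 1*8)*(-2) = (4 - 8)*(-2) = -4*(-2) = 8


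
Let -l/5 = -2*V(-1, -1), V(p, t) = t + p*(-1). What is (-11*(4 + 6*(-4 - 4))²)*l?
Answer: 0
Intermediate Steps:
V(p, t) = t - p
l = 0 (l = -(-10)*(-1 - 1*(-1)) = -(-10)*(-1 + 1) = -(-10)*0 = -5*0 = 0)
(-11*(4 + 6*(-4 - 4))²)*l = -11*(4 + 6*(-4 - 4))²*0 = -11*(4 + 6*(-8))²*0 = -11*(4 - 48)²*0 = -11*(-44)²*0 = -11*1936*0 = -21296*0 = 0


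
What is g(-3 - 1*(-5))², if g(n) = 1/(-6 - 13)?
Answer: 1/361 ≈ 0.0027701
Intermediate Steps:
g(n) = -1/19 (g(n) = 1/(-19) = -1/19)
g(-3 - 1*(-5))² = (-1/19)² = 1/361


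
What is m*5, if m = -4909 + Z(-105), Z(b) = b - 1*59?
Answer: -25365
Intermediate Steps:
Z(b) = -59 + b (Z(b) = b - 59 = -59 + b)
m = -5073 (m = -4909 + (-59 - 105) = -4909 - 164 = -5073)
m*5 = -5073*5 = -25365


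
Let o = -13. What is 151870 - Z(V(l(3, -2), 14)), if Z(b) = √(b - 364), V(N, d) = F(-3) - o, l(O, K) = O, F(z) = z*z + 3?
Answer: 151870 - I*√339 ≈ 1.5187e+5 - 18.412*I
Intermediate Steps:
F(z) = 3 + z² (F(z) = z² + 3 = 3 + z²)
V(N, d) = 25 (V(N, d) = (3 + (-3)²) - 1*(-13) = (3 + 9) + 13 = 12 + 13 = 25)
Z(b) = √(-364 + b)
151870 - Z(V(l(3, -2), 14)) = 151870 - √(-364 + 25) = 151870 - √(-339) = 151870 - I*√339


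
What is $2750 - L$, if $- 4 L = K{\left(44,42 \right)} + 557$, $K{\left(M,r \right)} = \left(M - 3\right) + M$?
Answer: $\frac{5821}{2} \approx 2910.5$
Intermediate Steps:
$K{\left(M,r \right)} = -3 + 2 M$ ($K{\left(M,r \right)} = \left(-3 + M\right) + M = -3 + 2 M$)
$L = - \frac{321}{2}$ ($L = - \frac{\left(-3 + 2 \cdot 44\right) + 557}{4} = - \frac{\left(-3 + 88\right) + 557}{4} = - \frac{85 + 557}{4} = \left(- \frac{1}{4}\right) 642 = - \frac{321}{2} \approx -160.5$)
$2750 - L = 2750 - - \frac{321}{2} = 2750 + \frac{321}{2} = \frac{5821}{2}$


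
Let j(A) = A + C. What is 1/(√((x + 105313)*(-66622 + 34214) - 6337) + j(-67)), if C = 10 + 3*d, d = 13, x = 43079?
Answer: -18/4809094597 - I*√4809094273/4809094597 ≈ -3.7429e-9 - 1.442e-5*I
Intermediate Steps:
C = 49 (C = 10 + 3*13 = 10 + 39 = 49)
j(A) = 49 + A (j(A) = A + 49 = 49 + A)
1/(√((x + 105313)*(-66622 + 34214) - 6337) + j(-67)) = 1/(√((43079 + 105313)*(-66622 + 34214) - 6337) + (49 - 67)) = 1/(√(148392*(-32408) - 6337) - 18) = 1/(√(-4809087936 - 6337) - 18) = 1/(√(-4809094273) - 18) = 1/(I*√4809094273 - 18) = 1/(-18 + I*√4809094273)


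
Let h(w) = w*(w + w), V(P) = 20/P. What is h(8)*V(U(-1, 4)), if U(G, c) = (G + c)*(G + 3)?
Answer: 1280/3 ≈ 426.67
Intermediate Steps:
U(G, c) = (3 + G)*(G + c) (U(G, c) = (G + c)*(3 + G) = (3 + G)*(G + c))
h(w) = 2*w² (h(w) = w*(2*w) = 2*w²)
h(8)*V(U(-1, 4)) = (2*8²)*(20/((-1)² + 3*(-1) + 3*4 - 1*4)) = (2*64)*(20/(1 - 3 + 12 - 4)) = 128*(20/6) = 128*(20*(⅙)) = 128*(10/3) = 1280/3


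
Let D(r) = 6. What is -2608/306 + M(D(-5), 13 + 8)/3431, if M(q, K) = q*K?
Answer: -4454746/524943 ≈ -8.4861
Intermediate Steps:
M(q, K) = K*q
-2608/306 + M(D(-5), 13 + 8)/3431 = -2608/306 + ((13 + 8)*6)/3431 = -2608*1/306 + (21*6)*(1/3431) = -1304/153 + 126*(1/3431) = -1304/153 + 126/3431 = -4454746/524943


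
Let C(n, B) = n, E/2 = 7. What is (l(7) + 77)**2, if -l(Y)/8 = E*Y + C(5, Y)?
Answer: 558009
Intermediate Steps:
E = 14 (E = 2*7 = 14)
l(Y) = -40 - 112*Y (l(Y) = -8*(14*Y + 5) = -8*(5 + 14*Y) = -40 - 112*Y)
(l(7) + 77)**2 = ((-40 - 112*7) + 77)**2 = ((-40 - 784) + 77)**2 = (-824 + 77)**2 = (-747)**2 = 558009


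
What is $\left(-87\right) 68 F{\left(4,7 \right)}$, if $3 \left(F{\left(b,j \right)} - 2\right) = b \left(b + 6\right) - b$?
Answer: $-82824$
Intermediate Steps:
$F{\left(b,j \right)} = 2 - \frac{b}{3} + \frac{b \left(6 + b\right)}{3}$ ($F{\left(b,j \right)} = 2 + \frac{b \left(b + 6\right) - b}{3} = 2 + \frac{b \left(6 + b\right) - b}{3} = 2 + \frac{- b + b \left(6 + b\right)}{3} = 2 + \left(- \frac{b}{3} + \frac{b \left(6 + b\right)}{3}\right) = 2 - \frac{b}{3} + \frac{b \left(6 + b\right)}{3}$)
$\left(-87\right) 68 F{\left(4,7 \right)} = \left(-87\right) 68 \left(2 + \frac{4^{2}}{3} + \frac{5}{3} \cdot 4\right) = - 5916 \left(2 + \frac{1}{3} \cdot 16 + \frac{20}{3}\right) = - 5916 \left(2 + \frac{16}{3} + \frac{20}{3}\right) = \left(-5916\right) 14 = -82824$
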